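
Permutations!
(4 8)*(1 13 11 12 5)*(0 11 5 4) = (0 11 12 4 8)(1 13 5) = [11, 13, 2, 3, 8, 1, 6, 7, 0, 9, 10, 12, 4, 5]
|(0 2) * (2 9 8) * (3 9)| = 5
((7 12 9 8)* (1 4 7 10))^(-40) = (1 7 9 10 4 12 8) = [0, 7, 2, 3, 12, 5, 6, 9, 1, 10, 4, 11, 8]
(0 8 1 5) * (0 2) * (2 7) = (0 8 1 5 7 2) = [8, 5, 0, 3, 4, 7, 6, 2, 1]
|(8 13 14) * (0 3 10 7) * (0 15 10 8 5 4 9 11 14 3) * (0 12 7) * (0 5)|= 30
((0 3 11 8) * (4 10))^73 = (0 3 11 8)(4 10) = [3, 1, 2, 11, 10, 5, 6, 7, 0, 9, 4, 8]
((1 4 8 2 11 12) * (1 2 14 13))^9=(1 13 14 8 4)=[0, 13, 2, 3, 1, 5, 6, 7, 4, 9, 10, 11, 12, 14, 8]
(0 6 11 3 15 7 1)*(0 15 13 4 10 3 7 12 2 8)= (0 6 11 7 1 15 12 2 8)(3 13 4 10)= [6, 15, 8, 13, 10, 5, 11, 1, 0, 9, 3, 7, 2, 4, 14, 12]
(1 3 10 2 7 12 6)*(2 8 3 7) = [0, 7, 2, 10, 4, 5, 1, 12, 3, 9, 8, 11, 6] = (1 7 12 6)(3 10 8)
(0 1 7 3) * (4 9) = (0 1 7 3)(4 9) = [1, 7, 2, 0, 9, 5, 6, 3, 8, 4]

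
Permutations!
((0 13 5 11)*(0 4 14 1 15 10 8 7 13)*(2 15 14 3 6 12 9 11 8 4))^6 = [0, 1, 12, 15, 2, 7, 10, 5, 13, 3, 11, 6, 4, 8, 14, 9] = (2 12 4)(3 15 9)(5 7)(6 10 11)(8 13)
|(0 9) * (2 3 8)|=6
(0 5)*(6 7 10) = [5, 1, 2, 3, 4, 0, 7, 10, 8, 9, 6] = (0 5)(6 7 10)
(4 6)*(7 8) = (4 6)(7 8) = [0, 1, 2, 3, 6, 5, 4, 8, 7]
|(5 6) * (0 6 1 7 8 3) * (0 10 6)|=|(1 7 8 3 10 6 5)|=7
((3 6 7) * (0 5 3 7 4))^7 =(7)(0 3 4 5 6) =[3, 1, 2, 4, 5, 6, 0, 7]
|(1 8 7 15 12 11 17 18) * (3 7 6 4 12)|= 24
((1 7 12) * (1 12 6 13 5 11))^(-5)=(1 7 6 13 5 11)=[0, 7, 2, 3, 4, 11, 13, 6, 8, 9, 10, 1, 12, 5]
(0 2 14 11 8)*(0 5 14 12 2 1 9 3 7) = (0 1 9 3 7)(2 12)(5 14 11 8) = [1, 9, 12, 7, 4, 14, 6, 0, 5, 3, 10, 8, 2, 13, 11]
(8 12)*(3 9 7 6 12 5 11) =(3 9 7 6 12 8 5 11) =[0, 1, 2, 9, 4, 11, 12, 6, 5, 7, 10, 3, 8]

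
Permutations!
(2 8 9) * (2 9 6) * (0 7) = [7, 1, 8, 3, 4, 5, 2, 0, 6, 9] = (9)(0 7)(2 8 6)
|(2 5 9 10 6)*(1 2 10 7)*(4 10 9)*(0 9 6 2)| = 4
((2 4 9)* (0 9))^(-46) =[2, 1, 0, 3, 9, 5, 6, 7, 8, 4] =(0 2)(4 9)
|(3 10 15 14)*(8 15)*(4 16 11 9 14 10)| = |(3 4 16 11 9 14)(8 15 10)| = 6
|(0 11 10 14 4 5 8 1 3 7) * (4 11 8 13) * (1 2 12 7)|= 30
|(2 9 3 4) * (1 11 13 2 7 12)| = |(1 11 13 2 9 3 4 7 12)| = 9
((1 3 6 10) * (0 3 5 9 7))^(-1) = (0 7 9 5 1 10 6 3) = [7, 10, 2, 0, 4, 1, 3, 9, 8, 5, 6]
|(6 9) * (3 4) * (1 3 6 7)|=6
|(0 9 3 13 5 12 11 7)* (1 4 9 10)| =|(0 10 1 4 9 3 13 5 12 11 7)| =11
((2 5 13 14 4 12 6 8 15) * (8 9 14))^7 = (2 13 15 5 8)(4 6 14 12 9) = [0, 1, 13, 3, 6, 8, 14, 7, 2, 4, 10, 11, 9, 15, 12, 5]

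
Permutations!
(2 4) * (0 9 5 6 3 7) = (0 9 5 6 3 7)(2 4) = [9, 1, 4, 7, 2, 6, 3, 0, 8, 5]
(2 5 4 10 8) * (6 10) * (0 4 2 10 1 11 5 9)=(0 4 6 1 11 5 2 9)(8 10)=[4, 11, 9, 3, 6, 2, 1, 7, 10, 0, 8, 5]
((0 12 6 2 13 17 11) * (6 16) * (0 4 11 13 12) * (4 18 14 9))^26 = (2 16)(4 11 18 14 9)(6 12) = [0, 1, 16, 3, 11, 5, 12, 7, 8, 4, 10, 18, 6, 13, 9, 15, 2, 17, 14]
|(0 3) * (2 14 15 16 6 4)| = 6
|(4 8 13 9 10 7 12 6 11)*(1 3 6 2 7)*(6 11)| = |(1 3 11 4 8 13 9 10)(2 7 12)| = 24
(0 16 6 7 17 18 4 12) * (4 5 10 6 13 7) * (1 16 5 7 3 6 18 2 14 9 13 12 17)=(0 5 10 18 7 1 16 12)(2 14 9 13 3 6 4 17)=[5, 16, 14, 6, 17, 10, 4, 1, 8, 13, 18, 11, 0, 3, 9, 15, 12, 2, 7]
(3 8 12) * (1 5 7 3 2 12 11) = (1 5 7 3 8 11)(2 12) = [0, 5, 12, 8, 4, 7, 6, 3, 11, 9, 10, 1, 2]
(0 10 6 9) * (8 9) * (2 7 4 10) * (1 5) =(0 2 7 4 10 6 8 9)(1 5) =[2, 5, 7, 3, 10, 1, 8, 4, 9, 0, 6]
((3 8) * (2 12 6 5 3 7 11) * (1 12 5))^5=(1 6 12)(2 11 7 8 3 5)=[0, 6, 11, 5, 4, 2, 12, 8, 3, 9, 10, 7, 1]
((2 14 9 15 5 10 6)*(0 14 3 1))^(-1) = (0 1 3 2 6 10 5 15 9 14) = [1, 3, 6, 2, 4, 15, 10, 7, 8, 14, 5, 11, 12, 13, 0, 9]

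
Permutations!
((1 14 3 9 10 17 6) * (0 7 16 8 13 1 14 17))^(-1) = (0 10 9 3 14 6 17 1 13 8 16 7) = [10, 13, 2, 14, 4, 5, 17, 0, 16, 3, 9, 11, 12, 8, 6, 15, 7, 1]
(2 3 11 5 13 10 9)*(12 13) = (2 3 11 5 12 13 10 9) = [0, 1, 3, 11, 4, 12, 6, 7, 8, 2, 9, 5, 13, 10]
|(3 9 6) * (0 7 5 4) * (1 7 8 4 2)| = 12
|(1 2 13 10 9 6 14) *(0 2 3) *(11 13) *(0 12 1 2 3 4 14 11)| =|(0 3 12 1 4 14 2)(6 11 13 10 9)| =35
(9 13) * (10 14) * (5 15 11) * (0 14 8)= (0 14 10 8)(5 15 11)(9 13)= [14, 1, 2, 3, 4, 15, 6, 7, 0, 13, 8, 5, 12, 9, 10, 11]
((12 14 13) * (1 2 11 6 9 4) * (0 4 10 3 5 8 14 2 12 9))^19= (0 11 12 4 6 2 1)(3 9 14 5 10 13 8)= [11, 0, 1, 9, 6, 10, 2, 7, 3, 14, 13, 12, 4, 8, 5]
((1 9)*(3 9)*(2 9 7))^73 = (1 2 3 9 7) = [0, 2, 3, 9, 4, 5, 6, 1, 8, 7]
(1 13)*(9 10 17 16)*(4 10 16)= (1 13)(4 10 17)(9 16)= [0, 13, 2, 3, 10, 5, 6, 7, 8, 16, 17, 11, 12, 1, 14, 15, 9, 4]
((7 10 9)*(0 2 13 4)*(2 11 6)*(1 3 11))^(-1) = [4, 0, 6, 1, 13, 5, 11, 9, 8, 10, 7, 3, 12, 2] = (0 4 13 2 6 11 3 1)(7 9 10)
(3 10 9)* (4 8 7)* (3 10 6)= (3 6)(4 8 7)(9 10)= [0, 1, 2, 6, 8, 5, 3, 4, 7, 10, 9]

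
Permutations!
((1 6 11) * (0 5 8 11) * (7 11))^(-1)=(0 6 1 11 7 8 5)=[6, 11, 2, 3, 4, 0, 1, 8, 5, 9, 10, 7]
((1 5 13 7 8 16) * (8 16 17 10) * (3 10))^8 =(17)(1 7 5 16 13) =[0, 7, 2, 3, 4, 16, 6, 5, 8, 9, 10, 11, 12, 1, 14, 15, 13, 17]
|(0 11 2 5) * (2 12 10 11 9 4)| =15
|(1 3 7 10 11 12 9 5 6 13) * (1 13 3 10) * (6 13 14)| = 11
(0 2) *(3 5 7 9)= [2, 1, 0, 5, 4, 7, 6, 9, 8, 3]= (0 2)(3 5 7 9)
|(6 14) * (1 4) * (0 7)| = |(0 7)(1 4)(6 14)| = 2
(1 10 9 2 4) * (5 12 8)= [0, 10, 4, 3, 1, 12, 6, 7, 5, 2, 9, 11, 8]= (1 10 9 2 4)(5 12 8)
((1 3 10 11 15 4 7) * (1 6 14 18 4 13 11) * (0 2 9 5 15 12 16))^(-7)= (0 9 15 11 16 2 5 13 12)(1 10 3)(4 14 7 18 6)= [9, 10, 5, 1, 14, 13, 4, 18, 8, 15, 3, 16, 0, 12, 7, 11, 2, 17, 6]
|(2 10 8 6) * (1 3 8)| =|(1 3 8 6 2 10)| =6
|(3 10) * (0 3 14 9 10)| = |(0 3)(9 10 14)| = 6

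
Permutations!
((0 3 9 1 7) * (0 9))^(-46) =(1 9 7) =[0, 9, 2, 3, 4, 5, 6, 1, 8, 7]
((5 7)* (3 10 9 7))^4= [0, 1, 2, 5, 4, 7, 6, 9, 8, 10, 3]= (3 5 7 9 10)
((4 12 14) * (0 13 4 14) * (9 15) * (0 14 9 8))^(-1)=(0 8 15 9 14 12 4 13)=[8, 1, 2, 3, 13, 5, 6, 7, 15, 14, 10, 11, 4, 0, 12, 9]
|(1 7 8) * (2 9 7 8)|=6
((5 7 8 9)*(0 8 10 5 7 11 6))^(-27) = (0 5 9 6 10 8 11 7) = [5, 1, 2, 3, 4, 9, 10, 0, 11, 6, 8, 7]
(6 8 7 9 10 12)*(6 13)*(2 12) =(2 12 13 6 8 7 9 10) =[0, 1, 12, 3, 4, 5, 8, 9, 7, 10, 2, 11, 13, 6]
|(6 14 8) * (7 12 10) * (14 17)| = 12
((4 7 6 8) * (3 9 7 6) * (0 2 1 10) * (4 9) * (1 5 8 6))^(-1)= (0 10 1 4 3 7 9 8 5 2)= [10, 4, 0, 7, 3, 2, 6, 9, 5, 8, 1]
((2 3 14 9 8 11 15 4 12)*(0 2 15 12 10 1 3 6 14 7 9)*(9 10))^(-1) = [14, 10, 0, 1, 15, 5, 2, 3, 9, 4, 7, 8, 11, 13, 6, 12] = (0 14 6 2)(1 10 7 3)(4 15 12 11 8 9)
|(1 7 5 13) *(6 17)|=|(1 7 5 13)(6 17)|=4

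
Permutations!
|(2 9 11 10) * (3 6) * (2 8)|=10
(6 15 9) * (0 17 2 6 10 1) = (0 17 2 6 15 9 10 1) = [17, 0, 6, 3, 4, 5, 15, 7, 8, 10, 1, 11, 12, 13, 14, 9, 16, 2]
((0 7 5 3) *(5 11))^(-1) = (0 3 5 11 7) = [3, 1, 2, 5, 4, 11, 6, 0, 8, 9, 10, 7]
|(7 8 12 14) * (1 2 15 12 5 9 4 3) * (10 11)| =|(1 2 15 12 14 7 8 5 9 4 3)(10 11)| =22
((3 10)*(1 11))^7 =(1 11)(3 10) =[0, 11, 2, 10, 4, 5, 6, 7, 8, 9, 3, 1]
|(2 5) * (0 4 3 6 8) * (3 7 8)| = 4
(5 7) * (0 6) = (0 6)(5 7) = [6, 1, 2, 3, 4, 7, 0, 5]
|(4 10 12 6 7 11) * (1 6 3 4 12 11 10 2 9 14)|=11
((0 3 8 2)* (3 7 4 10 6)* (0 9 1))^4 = (0 6 9 4 8)(1 10 2 7 3) = [6, 10, 7, 1, 8, 5, 9, 3, 0, 4, 2]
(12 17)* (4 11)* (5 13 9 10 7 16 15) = [0, 1, 2, 3, 11, 13, 6, 16, 8, 10, 7, 4, 17, 9, 14, 5, 15, 12] = (4 11)(5 13 9 10 7 16 15)(12 17)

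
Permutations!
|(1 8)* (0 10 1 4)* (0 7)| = 6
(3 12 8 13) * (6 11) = (3 12 8 13)(6 11) = [0, 1, 2, 12, 4, 5, 11, 7, 13, 9, 10, 6, 8, 3]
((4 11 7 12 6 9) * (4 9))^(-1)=(4 6 12 7 11)=[0, 1, 2, 3, 6, 5, 12, 11, 8, 9, 10, 4, 7]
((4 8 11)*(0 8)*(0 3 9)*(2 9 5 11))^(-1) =[9, 1, 8, 4, 11, 3, 6, 7, 0, 2, 10, 5] =(0 9 2 8)(3 4 11 5)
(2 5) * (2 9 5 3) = (2 3)(5 9) = [0, 1, 3, 2, 4, 9, 6, 7, 8, 5]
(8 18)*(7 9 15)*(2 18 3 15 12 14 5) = (2 18 8 3 15 7 9 12 14 5) = [0, 1, 18, 15, 4, 2, 6, 9, 3, 12, 10, 11, 14, 13, 5, 7, 16, 17, 8]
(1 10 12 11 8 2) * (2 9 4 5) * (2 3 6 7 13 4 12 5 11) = [0, 10, 1, 6, 11, 3, 7, 13, 9, 12, 5, 8, 2, 4] = (1 10 5 3 6 7 13 4 11 8 9 12 2)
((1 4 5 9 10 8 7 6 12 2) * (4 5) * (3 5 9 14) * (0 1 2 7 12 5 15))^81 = (0 14 7 10)(1 3 6 8)(5 12 9 15) = [14, 3, 2, 6, 4, 12, 8, 10, 1, 15, 0, 11, 9, 13, 7, 5]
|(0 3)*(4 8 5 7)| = 4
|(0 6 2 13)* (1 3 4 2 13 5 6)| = |(0 1 3 4 2 5 6 13)| = 8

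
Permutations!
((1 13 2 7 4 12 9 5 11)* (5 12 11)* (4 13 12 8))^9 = (13)(1 8)(4 12)(9 11) = [0, 8, 2, 3, 12, 5, 6, 7, 1, 11, 10, 9, 4, 13]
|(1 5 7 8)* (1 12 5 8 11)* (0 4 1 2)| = |(0 4 1 8 12 5 7 11 2)| = 9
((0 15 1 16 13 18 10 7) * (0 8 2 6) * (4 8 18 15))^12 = (18)(0 8 6 4 2) = [8, 1, 0, 3, 2, 5, 4, 7, 6, 9, 10, 11, 12, 13, 14, 15, 16, 17, 18]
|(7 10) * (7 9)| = 3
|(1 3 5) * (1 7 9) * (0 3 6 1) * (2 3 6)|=8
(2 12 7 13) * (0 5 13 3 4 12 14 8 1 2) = (0 5 13)(1 2 14 8)(3 4 12 7) = [5, 2, 14, 4, 12, 13, 6, 3, 1, 9, 10, 11, 7, 0, 8]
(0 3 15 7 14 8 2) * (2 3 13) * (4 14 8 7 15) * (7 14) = (15)(0 13 2)(3 4 7 8) = [13, 1, 0, 4, 7, 5, 6, 8, 3, 9, 10, 11, 12, 2, 14, 15]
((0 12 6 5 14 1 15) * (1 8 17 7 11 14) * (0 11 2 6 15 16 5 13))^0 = (17) = [0, 1, 2, 3, 4, 5, 6, 7, 8, 9, 10, 11, 12, 13, 14, 15, 16, 17]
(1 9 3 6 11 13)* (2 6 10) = (1 9 3 10 2 6 11 13) = [0, 9, 6, 10, 4, 5, 11, 7, 8, 3, 2, 13, 12, 1]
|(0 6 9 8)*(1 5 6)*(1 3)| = |(0 3 1 5 6 9 8)| = 7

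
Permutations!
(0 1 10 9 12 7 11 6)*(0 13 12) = [1, 10, 2, 3, 4, 5, 13, 11, 8, 0, 9, 6, 7, 12] = (0 1 10 9)(6 13 12 7 11)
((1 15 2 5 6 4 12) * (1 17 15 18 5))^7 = (1 15 12 6 18 2 17 4 5) = [0, 15, 17, 3, 5, 1, 18, 7, 8, 9, 10, 11, 6, 13, 14, 12, 16, 4, 2]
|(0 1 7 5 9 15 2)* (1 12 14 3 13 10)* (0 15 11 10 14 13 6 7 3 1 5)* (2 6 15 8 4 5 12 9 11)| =16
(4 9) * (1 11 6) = (1 11 6)(4 9) = [0, 11, 2, 3, 9, 5, 1, 7, 8, 4, 10, 6]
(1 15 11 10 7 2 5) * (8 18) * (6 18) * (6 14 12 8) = (1 15 11 10 7 2 5)(6 18)(8 14 12) = [0, 15, 5, 3, 4, 1, 18, 2, 14, 9, 7, 10, 8, 13, 12, 11, 16, 17, 6]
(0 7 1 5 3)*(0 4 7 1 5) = (0 1)(3 4 7 5) = [1, 0, 2, 4, 7, 3, 6, 5]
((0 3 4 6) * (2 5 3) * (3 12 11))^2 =(0 5 11 4)(2 12 3 6) =[5, 1, 12, 6, 0, 11, 2, 7, 8, 9, 10, 4, 3]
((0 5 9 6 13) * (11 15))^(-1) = (0 13 6 9 5)(11 15) = [13, 1, 2, 3, 4, 0, 9, 7, 8, 5, 10, 15, 12, 6, 14, 11]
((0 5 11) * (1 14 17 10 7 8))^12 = (17) = [0, 1, 2, 3, 4, 5, 6, 7, 8, 9, 10, 11, 12, 13, 14, 15, 16, 17]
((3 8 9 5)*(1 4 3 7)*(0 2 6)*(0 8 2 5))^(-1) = (0 9 8 6 2 3 4 1 7 5) = [9, 7, 3, 4, 1, 0, 2, 5, 6, 8]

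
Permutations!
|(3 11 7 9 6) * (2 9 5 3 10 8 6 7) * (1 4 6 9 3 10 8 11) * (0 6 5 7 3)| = 11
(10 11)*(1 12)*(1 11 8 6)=(1 12 11 10 8 6)=[0, 12, 2, 3, 4, 5, 1, 7, 6, 9, 8, 10, 11]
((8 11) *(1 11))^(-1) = (1 8 11) = [0, 8, 2, 3, 4, 5, 6, 7, 11, 9, 10, 1]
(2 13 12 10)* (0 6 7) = (0 6 7)(2 13 12 10) = [6, 1, 13, 3, 4, 5, 7, 0, 8, 9, 2, 11, 10, 12]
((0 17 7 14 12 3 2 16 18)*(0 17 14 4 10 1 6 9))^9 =(0 4 2 9 7 3 6 17 12 1 18 14 10 16) =[4, 18, 9, 6, 2, 5, 17, 3, 8, 7, 16, 11, 1, 13, 10, 15, 0, 12, 14]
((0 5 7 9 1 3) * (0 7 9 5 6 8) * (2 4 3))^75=(1 5 3 2 9 7 4)=[0, 5, 9, 2, 1, 3, 6, 4, 8, 7]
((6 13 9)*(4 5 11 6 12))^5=(4 9 6 5 12 13 11)=[0, 1, 2, 3, 9, 12, 5, 7, 8, 6, 10, 4, 13, 11]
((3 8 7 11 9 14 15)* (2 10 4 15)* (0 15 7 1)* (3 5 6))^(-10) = (0 3 15 8 5 1 6)(2 11 10 9 4 14 7) = [3, 6, 11, 15, 14, 1, 0, 2, 5, 4, 9, 10, 12, 13, 7, 8]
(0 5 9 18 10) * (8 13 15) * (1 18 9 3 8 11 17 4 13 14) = (0 5 3 8 14 1 18 10)(4 13 15 11 17) = [5, 18, 2, 8, 13, 3, 6, 7, 14, 9, 0, 17, 12, 15, 1, 11, 16, 4, 10]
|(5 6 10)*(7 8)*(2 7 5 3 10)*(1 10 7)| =8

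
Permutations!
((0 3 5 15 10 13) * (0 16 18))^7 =(0 18 16 13 10 15 5 3) =[18, 1, 2, 0, 4, 3, 6, 7, 8, 9, 15, 11, 12, 10, 14, 5, 13, 17, 16]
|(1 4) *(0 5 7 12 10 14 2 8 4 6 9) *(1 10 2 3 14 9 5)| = 22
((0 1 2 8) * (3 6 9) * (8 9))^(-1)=(0 8 6 3 9 2 1)=[8, 0, 1, 9, 4, 5, 3, 7, 6, 2]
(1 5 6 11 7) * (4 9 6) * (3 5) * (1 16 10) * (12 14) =(1 3 5 4 9 6 11 7 16 10)(12 14) =[0, 3, 2, 5, 9, 4, 11, 16, 8, 6, 1, 7, 14, 13, 12, 15, 10]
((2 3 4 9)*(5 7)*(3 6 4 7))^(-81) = (2 9 4 6) = [0, 1, 9, 3, 6, 5, 2, 7, 8, 4]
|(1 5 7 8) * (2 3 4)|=12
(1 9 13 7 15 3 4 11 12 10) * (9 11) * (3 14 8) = (1 11 12 10)(3 4 9 13 7 15 14 8) = [0, 11, 2, 4, 9, 5, 6, 15, 3, 13, 1, 12, 10, 7, 8, 14]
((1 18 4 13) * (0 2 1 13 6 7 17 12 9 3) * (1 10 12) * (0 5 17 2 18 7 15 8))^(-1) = (0 8 15 6 4 18)(1 17 5 3 9 12 10 2 7) = [8, 17, 7, 9, 18, 3, 4, 1, 15, 12, 2, 11, 10, 13, 14, 6, 16, 5, 0]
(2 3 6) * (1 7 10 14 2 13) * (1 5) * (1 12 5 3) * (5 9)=(1 7 10 14 2)(3 6 13)(5 12 9)=[0, 7, 1, 6, 4, 12, 13, 10, 8, 5, 14, 11, 9, 3, 2]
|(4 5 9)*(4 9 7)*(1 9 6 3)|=12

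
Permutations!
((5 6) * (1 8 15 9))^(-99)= (1 8 15 9)(5 6)= [0, 8, 2, 3, 4, 6, 5, 7, 15, 1, 10, 11, 12, 13, 14, 9]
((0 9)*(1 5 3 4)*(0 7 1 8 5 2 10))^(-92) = (0 2 7)(1 9 10) = [2, 9, 7, 3, 4, 5, 6, 0, 8, 10, 1]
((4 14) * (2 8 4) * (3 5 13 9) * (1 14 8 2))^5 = (1 14)(3 5 13 9)(4 8) = [0, 14, 2, 5, 8, 13, 6, 7, 4, 3, 10, 11, 12, 9, 1]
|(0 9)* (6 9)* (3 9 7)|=5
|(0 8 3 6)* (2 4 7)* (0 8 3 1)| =15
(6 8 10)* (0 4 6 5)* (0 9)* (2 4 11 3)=[11, 1, 4, 2, 6, 9, 8, 7, 10, 0, 5, 3]=(0 11 3 2 4 6 8 10 5 9)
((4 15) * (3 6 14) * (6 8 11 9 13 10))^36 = (15)(3 13)(6 11)(8 10)(9 14) = [0, 1, 2, 13, 4, 5, 11, 7, 10, 14, 8, 6, 12, 3, 9, 15]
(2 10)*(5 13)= (2 10)(5 13)= [0, 1, 10, 3, 4, 13, 6, 7, 8, 9, 2, 11, 12, 5]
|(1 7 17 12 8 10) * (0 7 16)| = |(0 7 17 12 8 10 1 16)| = 8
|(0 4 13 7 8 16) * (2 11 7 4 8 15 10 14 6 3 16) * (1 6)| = |(0 8 2 11 7 15 10 14 1 6 3 16)(4 13)| = 12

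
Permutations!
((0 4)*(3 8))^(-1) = (0 4)(3 8) = [4, 1, 2, 8, 0, 5, 6, 7, 3]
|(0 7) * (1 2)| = |(0 7)(1 2)| = 2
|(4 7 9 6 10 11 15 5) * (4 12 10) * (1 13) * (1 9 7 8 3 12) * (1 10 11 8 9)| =42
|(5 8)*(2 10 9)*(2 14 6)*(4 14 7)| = 14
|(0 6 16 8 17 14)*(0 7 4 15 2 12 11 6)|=11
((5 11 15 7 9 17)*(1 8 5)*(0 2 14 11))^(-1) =(0 5 8 1 17 9 7 15 11 14 2) =[5, 17, 0, 3, 4, 8, 6, 15, 1, 7, 10, 14, 12, 13, 2, 11, 16, 9]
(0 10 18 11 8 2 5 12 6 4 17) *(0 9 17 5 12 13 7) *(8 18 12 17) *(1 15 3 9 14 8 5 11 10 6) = [6, 15, 17, 9, 11, 13, 4, 0, 2, 5, 12, 18, 1, 7, 8, 3, 16, 14, 10] = (0 6 4 11 18 10 12 1 15 3 9 5 13 7)(2 17 14 8)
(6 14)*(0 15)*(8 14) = [15, 1, 2, 3, 4, 5, 8, 7, 14, 9, 10, 11, 12, 13, 6, 0] = (0 15)(6 8 14)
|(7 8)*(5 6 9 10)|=4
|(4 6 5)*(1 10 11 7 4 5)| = 6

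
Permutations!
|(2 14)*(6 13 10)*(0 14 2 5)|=|(0 14 5)(6 13 10)|=3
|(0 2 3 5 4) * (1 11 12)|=|(0 2 3 5 4)(1 11 12)|=15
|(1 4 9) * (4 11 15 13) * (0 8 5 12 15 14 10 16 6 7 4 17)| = |(0 8 5 12 15 13 17)(1 11 14 10 16 6 7 4 9)| = 63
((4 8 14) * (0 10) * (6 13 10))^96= [0, 1, 2, 3, 4, 5, 6, 7, 8, 9, 10, 11, 12, 13, 14]= (14)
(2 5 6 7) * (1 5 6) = [0, 5, 6, 3, 4, 1, 7, 2] = (1 5)(2 6 7)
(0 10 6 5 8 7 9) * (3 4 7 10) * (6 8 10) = (0 3 4 7 9)(5 10 8 6) = [3, 1, 2, 4, 7, 10, 5, 9, 6, 0, 8]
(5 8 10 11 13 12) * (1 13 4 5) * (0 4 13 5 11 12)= (0 4 11 13)(1 5 8 10 12)= [4, 5, 2, 3, 11, 8, 6, 7, 10, 9, 12, 13, 1, 0]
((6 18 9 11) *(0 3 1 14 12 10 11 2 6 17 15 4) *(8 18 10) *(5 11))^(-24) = [2, 10, 0, 6, 9, 14, 3, 7, 17, 4, 1, 12, 11, 13, 5, 18, 16, 8, 15] = (0 2)(1 10)(3 6)(4 9)(5 14)(8 17)(11 12)(15 18)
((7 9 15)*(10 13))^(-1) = (7 15 9)(10 13) = [0, 1, 2, 3, 4, 5, 6, 15, 8, 7, 13, 11, 12, 10, 14, 9]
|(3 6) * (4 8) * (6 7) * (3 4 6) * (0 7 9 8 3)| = 10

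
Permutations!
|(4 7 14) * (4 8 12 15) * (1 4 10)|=8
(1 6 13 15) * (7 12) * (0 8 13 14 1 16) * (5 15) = (0 8 13 5 15 16)(1 6 14)(7 12) = [8, 6, 2, 3, 4, 15, 14, 12, 13, 9, 10, 11, 7, 5, 1, 16, 0]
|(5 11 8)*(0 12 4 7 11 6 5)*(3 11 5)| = 9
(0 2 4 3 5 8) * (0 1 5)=[2, 5, 4, 0, 3, 8, 6, 7, 1]=(0 2 4 3)(1 5 8)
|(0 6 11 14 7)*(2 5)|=10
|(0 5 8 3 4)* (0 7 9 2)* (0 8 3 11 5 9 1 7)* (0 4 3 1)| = 8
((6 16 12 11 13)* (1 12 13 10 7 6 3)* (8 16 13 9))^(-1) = (1 3 13 6 7 10 11 12)(8 9 16) = [0, 3, 2, 13, 4, 5, 7, 10, 9, 16, 11, 12, 1, 6, 14, 15, 8]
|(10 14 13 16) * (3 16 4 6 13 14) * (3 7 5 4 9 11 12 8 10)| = 10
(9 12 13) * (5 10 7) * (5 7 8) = (5 10 8)(9 12 13) = [0, 1, 2, 3, 4, 10, 6, 7, 5, 12, 8, 11, 13, 9]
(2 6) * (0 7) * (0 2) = (0 7 2 6) = [7, 1, 6, 3, 4, 5, 0, 2]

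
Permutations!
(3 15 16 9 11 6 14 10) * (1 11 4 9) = (1 11 6 14 10 3 15 16)(4 9) = [0, 11, 2, 15, 9, 5, 14, 7, 8, 4, 3, 6, 12, 13, 10, 16, 1]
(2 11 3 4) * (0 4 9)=(0 4 2 11 3 9)=[4, 1, 11, 9, 2, 5, 6, 7, 8, 0, 10, 3]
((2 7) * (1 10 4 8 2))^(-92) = (1 2 4)(7 8 10) = [0, 2, 4, 3, 1, 5, 6, 8, 10, 9, 7]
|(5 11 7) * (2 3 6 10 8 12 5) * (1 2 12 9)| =|(1 2 3 6 10 8 9)(5 11 7 12)| =28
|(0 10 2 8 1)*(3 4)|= 10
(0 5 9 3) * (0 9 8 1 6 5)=[0, 6, 2, 9, 4, 8, 5, 7, 1, 3]=(1 6 5 8)(3 9)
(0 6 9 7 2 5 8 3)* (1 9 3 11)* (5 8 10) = (0 6 3)(1 9 7 2 8 11)(5 10) = [6, 9, 8, 0, 4, 10, 3, 2, 11, 7, 5, 1]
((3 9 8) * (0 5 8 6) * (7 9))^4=(0 7 5 9 8 6 3)=[7, 1, 2, 0, 4, 9, 3, 5, 6, 8]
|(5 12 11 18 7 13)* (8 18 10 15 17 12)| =5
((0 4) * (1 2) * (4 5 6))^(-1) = (0 4 6 5)(1 2) = [4, 2, 1, 3, 6, 0, 5]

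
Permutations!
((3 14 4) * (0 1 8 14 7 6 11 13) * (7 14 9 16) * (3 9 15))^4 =(0 3 16 13 15 9 11 8 4 6 1 14 7) =[3, 14, 2, 16, 6, 5, 1, 0, 4, 11, 10, 8, 12, 15, 7, 9, 13]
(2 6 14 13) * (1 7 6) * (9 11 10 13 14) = [0, 7, 1, 3, 4, 5, 9, 6, 8, 11, 13, 10, 12, 2, 14] = (14)(1 7 6 9 11 10 13 2)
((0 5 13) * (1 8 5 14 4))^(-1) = (0 13 5 8 1 4 14) = [13, 4, 2, 3, 14, 8, 6, 7, 1, 9, 10, 11, 12, 5, 0]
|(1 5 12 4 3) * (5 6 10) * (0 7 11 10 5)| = 12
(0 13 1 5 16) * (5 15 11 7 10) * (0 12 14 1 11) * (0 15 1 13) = (5 16 12 14 13 11 7 10) = [0, 1, 2, 3, 4, 16, 6, 10, 8, 9, 5, 7, 14, 11, 13, 15, 12]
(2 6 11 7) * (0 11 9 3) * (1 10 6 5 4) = (0 11 7 2 5 4 1 10 6 9 3) = [11, 10, 5, 0, 1, 4, 9, 2, 8, 3, 6, 7]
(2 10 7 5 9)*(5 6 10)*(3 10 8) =(2 5 9)(3 10 7 6 8) =[0, 1, 5, 10, 4, 9, 8, 6, 3, 2, 7]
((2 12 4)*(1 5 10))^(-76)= (1 10 5)(2 4 12)= [0, 10, 4, 3, 12, 1, 6, 7, 8, 9, 5, 11, 2]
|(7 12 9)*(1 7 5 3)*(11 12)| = 7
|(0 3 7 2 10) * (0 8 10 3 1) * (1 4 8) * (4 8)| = 12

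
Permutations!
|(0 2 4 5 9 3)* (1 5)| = 7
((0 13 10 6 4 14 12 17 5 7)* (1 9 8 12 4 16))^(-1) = (0 7 5 17 12 8 9 1 16 6 10 13)(4 14) = [7, 16, 2, 3, 14, 17, 10, 5, 9, 1, 13, 11, 8, 0, 4, 15, 6, 12]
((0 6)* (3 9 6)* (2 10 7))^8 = [0, 1, 7, 3, 4, 5, 6, 10, 8, 9, 2] = (2 7 10)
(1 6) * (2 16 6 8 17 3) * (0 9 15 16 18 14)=(0 9 15 16 6 1 8 17 3 2 18 14)=[9, 8, 18, 2, 4, 5, 1, 7, 17, 15, 10, 11, 12, 13, 0, 16, 6, 3, 14]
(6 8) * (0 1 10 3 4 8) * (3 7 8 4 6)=(0 1 10 7 8 3 6)=[1, 10, 2, 6, 4, 5, 0, 8, 3, 9, 7]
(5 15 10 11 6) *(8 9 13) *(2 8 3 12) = (2 8 9 13 3 12)(5 15 10 11 6) = [0, 1, 8, 12, 4, 15, 5, 7, 9, 13, 11, 6, 2, 3, 14, 10]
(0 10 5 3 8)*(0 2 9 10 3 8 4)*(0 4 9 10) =(0 3 9)(2 10 5 8) =[3, 1, 10, 9, 4, 8, 6, 7, 2, 0, 5]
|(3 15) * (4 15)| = |(3 4 15)| = 3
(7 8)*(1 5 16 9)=(1 5 16 9)(7 8)=[0, 5, 2, 3, 4, 16, 6, 8, 7, 1, 10, 11, 12, 13, 14, 15, 9]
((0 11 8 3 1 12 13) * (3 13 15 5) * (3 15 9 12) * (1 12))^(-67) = (0 11 8 13)(1 3 12 9)(5 15) = [11, 3, 2, 12, 4, 15, 6, 7, 13, 1, 10, 8, 9, 0, 14, 5]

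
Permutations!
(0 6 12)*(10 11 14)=(0 6 12)(10 11 14)=[6, 1, 2, 3, 4, 5, 12, 7, 8, 9, 11, 14, 0, 13, 10]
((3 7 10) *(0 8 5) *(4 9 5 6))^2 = [6, 1, 2, 10, 5, 8, 9, 3, 4, 0, 7] = (0 6 9)(3 10 7)(4 5 8)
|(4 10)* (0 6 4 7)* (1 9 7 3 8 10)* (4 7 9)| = |(0 6 7)(1 4)(3 8 10)| = 6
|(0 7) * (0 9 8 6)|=|(0 7 9 8 6)|=5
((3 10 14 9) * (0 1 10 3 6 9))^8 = (14) = [0, 1, 2, 3, 4, 5, 6, 7, 8, 9, 10, 11, 12, 13, 14]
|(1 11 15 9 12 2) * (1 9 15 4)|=3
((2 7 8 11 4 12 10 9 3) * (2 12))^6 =(2 7 8 11 4)(3 10)(9 12) =[0, 1, 7, 10, 2, 5, 6, 8, 11, 12, 3, 4, 9]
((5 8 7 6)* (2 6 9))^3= (2 8)(5 9)(6 7)= [0, 1, 8, 3, 4, 9, 7, 6, 2, 5]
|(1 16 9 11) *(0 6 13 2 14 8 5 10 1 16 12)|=|(0 6 13 2 14 8 5 10 1 12)(9 11 16)|=30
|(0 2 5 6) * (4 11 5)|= 6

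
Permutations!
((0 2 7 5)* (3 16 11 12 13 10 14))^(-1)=(0 5 7 2)(3 14 10 13 12 11 16)=[5, 1, 0, 14, 4, 7, 6, 2, 8, 9, 13, 16, 11, 12, 10, 15, 3]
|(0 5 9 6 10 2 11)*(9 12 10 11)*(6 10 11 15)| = 12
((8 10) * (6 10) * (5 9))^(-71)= (5 9)(6 10 8)= [0, 1, 2, 3, 4, 9, 10, 7, 6, 5, 8]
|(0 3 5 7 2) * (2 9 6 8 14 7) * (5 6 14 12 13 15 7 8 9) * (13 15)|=|(0 3 6 9 14 8 12 15 7 5 2)|=11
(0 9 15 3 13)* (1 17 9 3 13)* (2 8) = (0 3 1 17 9 15 13)(2 8) = [3, 17, 8, 1, 4, 5, 6, 7, 2, 15, 10, 11, 12, 0, 14, 13, 16, 9]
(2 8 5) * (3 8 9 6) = (2 9 6 3 8 5) = [0, 1, 9, 8, 4, 2, 3, 7, 5, 6]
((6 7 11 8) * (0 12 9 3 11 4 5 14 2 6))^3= (0 3)(2 4)(5 6)(7 14)(8 9)(11 12)= [3, 1, 4, 0, 2, 6, 5, 14, 9, 8, 10, 12, 11, 13, 7]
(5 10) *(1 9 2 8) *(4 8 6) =(1 9 2 6 4 8)(5 10) =[0, 9, 6, 3, 8, 10, 4, 7, 1, 2, 5]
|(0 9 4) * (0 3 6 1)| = 6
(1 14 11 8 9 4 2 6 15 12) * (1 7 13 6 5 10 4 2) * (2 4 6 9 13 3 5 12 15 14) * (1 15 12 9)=[0, 2, 9, 5, 15, 10, 14, 3, 13, 4, 6, 8, 7, 1, 11, 12]=(1 2 9 4 15 12 7 3 5 10 6 14 11 8 13)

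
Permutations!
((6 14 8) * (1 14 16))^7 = [0, 8, 2, 3, 4, 5, 1, 7, 16, 9, 10, 11, 12, 13, 6, 15, 14] = (1 8 16 14 6)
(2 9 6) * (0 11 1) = (0 11 1)(2 9 6) = [11, 0, 9, 3, 4, 5, 2, 7, 8, 6, 10, 1]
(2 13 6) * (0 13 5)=[13, 1, 5, 3, 4, 0, 2, 7, 8, 9, 10, 11, 12, 6]=(0 13 6 2 5)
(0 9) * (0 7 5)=[9, 1, 2, 3, 4, 0, 6, 5, 8, 7]=(0 9 7 5)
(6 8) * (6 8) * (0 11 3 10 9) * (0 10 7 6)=(0 11 3 7 6)(9 10)=[11, 1, 2, 7, 4, 5, 0, 6, 8, 10, 9, 3]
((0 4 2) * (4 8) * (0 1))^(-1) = (0 1 2 4 8) = [1, 2, 4, 3, 8, 5, 6, 7, 0]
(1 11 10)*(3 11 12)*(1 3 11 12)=(3 12 11 10)=[0, 1, 2, 12, 4, 5, 6, 7, 8, 9, 3, 10, 11]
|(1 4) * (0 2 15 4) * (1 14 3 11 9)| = |(0 2 15 4 14 3 11 9 1)| = 9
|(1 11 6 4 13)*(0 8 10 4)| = |(0 8 10 4 13 1 11 6)| = 8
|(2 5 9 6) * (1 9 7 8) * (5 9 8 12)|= |(1 8)(2 9 6)(5 7 12)|= 6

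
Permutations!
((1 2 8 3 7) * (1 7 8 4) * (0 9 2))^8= (0 4 9 1 2)= [4, 2, 0, 3, 9, 5, 6, 7, 8, 1]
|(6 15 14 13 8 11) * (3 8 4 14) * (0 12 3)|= |(0 12 3 8 11 6 15)(4 14 13)|= 21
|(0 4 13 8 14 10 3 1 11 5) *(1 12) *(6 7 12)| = |(0 4 13 8 14 10 3 6 7 12 1 11 5)| = 13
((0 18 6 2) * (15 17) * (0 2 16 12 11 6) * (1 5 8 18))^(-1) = (0 18 8 5 1)(6 11 12 16)(15 17) = [18, 0, 2, 3, 4, 1, 11, 7, 5, 9, 10, 12, 16, 13, 14, 17, 6, 15, 8]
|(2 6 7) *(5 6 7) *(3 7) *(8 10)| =|(2 3 7)(5 6)(8 10)| =6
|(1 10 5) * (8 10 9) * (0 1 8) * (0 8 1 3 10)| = 7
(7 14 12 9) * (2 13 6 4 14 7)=(2 13 6 4 14 12 9)=[0, 1, 13, 3, 14, 5, 4, 7, 8, 2, 10, 11, 9, 6, 12]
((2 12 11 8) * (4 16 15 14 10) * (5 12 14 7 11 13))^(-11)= (2 11 15 4 14 8 7 16 10)(5 12 13)= [0, 1, 11, 3, 14, 12, 6, 16, 7, 9, 2, 15, 13, 5, 8, 4, 10]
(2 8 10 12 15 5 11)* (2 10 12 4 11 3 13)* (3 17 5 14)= (2 8 12 15 14 3 13)(4 11 10)(5 17)= [0, 1, 8, 13, 11, 17, 6, 7, 12, 9, 4, 10, 15, 2, 3, 14, 16, 5]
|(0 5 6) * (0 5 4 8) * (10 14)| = |(0 4 8)(5 6)(10 14)| = 6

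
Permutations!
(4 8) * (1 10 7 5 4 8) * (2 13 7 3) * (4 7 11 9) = (1 10 3 2 13 11 9 4)(5 7) = [0, 10, 13, 2, 1, 7, 6, 5, 8, 4, 3, 9, 12, 11]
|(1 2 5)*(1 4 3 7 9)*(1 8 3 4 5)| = |(1 2)(3 7 9 8)| = 4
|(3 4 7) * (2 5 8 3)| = |(2 5 8 3 4 7)| = 6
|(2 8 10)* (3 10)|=|(2 8 3 10)|=4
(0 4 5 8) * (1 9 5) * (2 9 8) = (0 4 1 8)(2 9 5) = [4, 8, 9, 3, 1, 2, 6, 7, 0, 5]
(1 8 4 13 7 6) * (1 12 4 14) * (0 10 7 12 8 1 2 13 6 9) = [10, 1, 13, 3, 6, 5, 8, 9, 14, 0, 7, 11, 4, 12, 2] = (0 10 7 9)(2 13 12 4 6 8 14)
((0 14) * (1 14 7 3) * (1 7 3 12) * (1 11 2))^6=[1, 11, 12, 14, 4, 5, 6, 0, 8, 9, 10, 7, 3, 13, 2]=(0 1 11 7)(2 12 3 14)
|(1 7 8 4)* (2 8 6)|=6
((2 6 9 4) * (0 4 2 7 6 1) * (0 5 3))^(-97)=(0 7 9 1 3 4 6 2 5)=[7, 3, 5, 4, 6, 0, 2, 9, 8, 1]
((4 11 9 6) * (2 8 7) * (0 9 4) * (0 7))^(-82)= (11)(0 6 2)(7 8 9)= [6, 1, 0, 3, 4, 5, 2, 8, 9, 7, 10, 11]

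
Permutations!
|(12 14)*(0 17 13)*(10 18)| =|(0 17 13)(10 18)(12 14)| =6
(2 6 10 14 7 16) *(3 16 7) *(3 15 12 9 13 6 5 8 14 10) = [0, 1, 5, 16, 4, 8, 3, 7, 14, 13, 10, 11, 9, 6, 15, 12, 2] = (2 5 8 14 15 12 9 13 6 3 16)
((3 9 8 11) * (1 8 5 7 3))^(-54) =(11)(3 5)(7 9) =[0, 1, 2, 5, 4, 3, 6, 9, 8, 7, 10, 11]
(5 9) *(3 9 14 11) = [0, 1, 2, 9, 4, 14, 6, 7, 8, 5, 10, 3, 12, 13, 11] = (3 9 5 14 11)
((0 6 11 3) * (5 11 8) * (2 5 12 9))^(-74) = [11, 1, 12, 5, 4, 9, 3, 7, 0, 8, 10, 2, 6] = (0 11 2 12 6 3 5 9 8)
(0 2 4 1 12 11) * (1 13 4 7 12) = (0 2 7 12 11)(4 13) = [2, 1, 7, 3, 13, 5, 6, 12, 8, 9, 10, 0, 11, 4]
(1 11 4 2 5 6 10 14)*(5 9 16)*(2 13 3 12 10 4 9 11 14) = (1 14)(2 11 9 16 5 6 4 13 3 12 10) = [0, 14, 11, 12, 13, 6, 4, 7, 8, 16, 2, 9, 10, 3, 1, 15, 5]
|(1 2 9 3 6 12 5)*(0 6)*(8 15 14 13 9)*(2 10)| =|(0 6 12 5 1 10 2 8 15 14 13 9 3)| =13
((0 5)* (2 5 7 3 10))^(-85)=(0 5 2 10 3 7)=[5, 1, 10, 7, 4, 2, 6, 0, 8, 9, 3]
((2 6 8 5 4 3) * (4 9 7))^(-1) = (2 3 4 7 9 5 8 6) = [0, 1, 3, 4, 7, 8, 2, 9, 6, 5]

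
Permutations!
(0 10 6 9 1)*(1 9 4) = (0 10 6 4 1) = [10, 0, 2, 3, 1, 5, 4, 7, 8, 9, 6]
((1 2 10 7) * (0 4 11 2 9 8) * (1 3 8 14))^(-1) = (0 8 3 7 10 2 11 4)(1 14 9) = [8, 14, 11, 7, 0, 5, 6, 10, 3, 1, 2, 4, 12, 13, 9]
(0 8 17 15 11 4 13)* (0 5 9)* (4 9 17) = (0 8 4 13 5 17 15 11 9) = [8, 1, 2, 3, 13, 17, 6, 7, 4, 0, 10, 9, 12, 5, 14, 11, 16, 15]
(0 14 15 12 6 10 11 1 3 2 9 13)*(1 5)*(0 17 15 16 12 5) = (0 14 16 12 6 10 11)(1 3 2 9 13 17 15 5) = [14, 3, 9, 2, 4, 1, 10, 7, 8, 13, 11, 0, 6, 17, 16, 5, 12, 15]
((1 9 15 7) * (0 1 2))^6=(15)=[0, 1, 2, 3, 4, 5, 6, 7, 8, 9, 10, 11, 12, 13, 14, 15]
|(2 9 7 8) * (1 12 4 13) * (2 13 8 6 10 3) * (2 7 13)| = 28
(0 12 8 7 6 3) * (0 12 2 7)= (0 2 7 6 3 12 8)= [2, 1, 7, 12, 4, 5, 3, 6, 0, 9, 10, 11, 8]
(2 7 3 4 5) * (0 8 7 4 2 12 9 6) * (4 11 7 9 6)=(0 8 9 4 5 12 6)(2 11 7 3)=[8, 1, 11, 2, 5, 12, 0, 3, 9, 4, 10, 7, 6]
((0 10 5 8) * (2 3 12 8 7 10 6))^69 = [3, 1, 8, 0, 4, 5, 12, 7, 2, 9, 10, 11, 6] = (0 3)(2 8)(6 12)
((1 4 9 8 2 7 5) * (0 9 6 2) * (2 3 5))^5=(0 8 9)(2 7)=[8, 1, 7, 3, 4, 5, 6, 2, 9, 0]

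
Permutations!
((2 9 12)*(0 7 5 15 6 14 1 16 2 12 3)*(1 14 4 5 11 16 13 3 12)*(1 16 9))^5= (0 16)(1 11)(2 7)(3 12)(4 5 15 6)(9 13)= [16, 11, 7, 12, 5, 15, 4, 2, 8, 13, 10, 1, 3, 9, 14, 6, 0]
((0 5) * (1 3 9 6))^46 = (1 9)(3 6) = [0, 9, 2, 6, 4, 5, 3, 7, 8, 1]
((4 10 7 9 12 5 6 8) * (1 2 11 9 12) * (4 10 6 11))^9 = (1 11 12 10 6 2 9 5 7 8 4) = [0, 11, 9, 3, 1, 7, 2, 8, 4, 5, 6, 12, 10]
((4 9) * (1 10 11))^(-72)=(11)=[0, 1, 2, 3, 4, 5, 6, 7, 8, 9, 10, 11]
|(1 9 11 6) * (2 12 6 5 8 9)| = |(1 2 12 6)(5 8 9 11)| = 4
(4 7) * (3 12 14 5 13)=[0, 1, 2, 12, 7, 13, 6, 4, 8, 9, 10, 11, 14, 3, 5]=(3 12 14 5 13)(4 7)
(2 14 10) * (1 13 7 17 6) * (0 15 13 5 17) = (0 15 13 7)(1 5 17 6)(2 14 10) = [15, 5, 14, 3, 4, 17, 1, 0, 8, 9, 2, 11, 12, 7, 10, 13, 16, 6]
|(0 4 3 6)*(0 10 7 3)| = 4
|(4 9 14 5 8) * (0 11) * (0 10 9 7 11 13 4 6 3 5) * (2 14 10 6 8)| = 10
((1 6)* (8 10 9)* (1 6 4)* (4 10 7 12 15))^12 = (1 7)(4 8)(9 15)(10 12) = [0, 7, 2, 3, 8, 5, 6, 1, 4, 15, 12, 11, 10, 13, 14, 9]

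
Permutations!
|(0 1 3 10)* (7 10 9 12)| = |(0 1 3 9 12 7 10)| = 7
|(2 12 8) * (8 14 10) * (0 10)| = |(0 10 8 2 12 14)| = 6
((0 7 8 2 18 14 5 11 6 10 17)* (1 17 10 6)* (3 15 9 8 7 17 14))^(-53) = (0 17)(1 11 5 14)(2 18 3 15 9 8) = [17, 11, 18, 15, 4, 14, 6, 7, 2, 8, 10, 5, 12, 13, 1, 9, 16, 0, 3]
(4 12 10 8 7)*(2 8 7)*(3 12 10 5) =(2 8)(3 12 5)(4 10 7) =[0, 1, 8, 12, 10, 3, 6, 4, 2, 9, 7, 11, 5]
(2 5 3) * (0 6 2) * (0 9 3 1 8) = [6, 8, 5, 9, 4, 1, 2, 7, 0, 3] = (0 6 2 5 1 8)(3 9)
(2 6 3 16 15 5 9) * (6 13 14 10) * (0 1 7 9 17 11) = (0 1 7 9 2 13 14 10 6 3 16 15 5 17 11) = [1, 7, 13, 16, 4, 17, 3, 9, 8, 2, 6, 0, 12, 14, 10, 5, 15, 11]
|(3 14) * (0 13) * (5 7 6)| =6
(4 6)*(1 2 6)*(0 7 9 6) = (0 7 9 6 4 1 2) = [7, 2, 0, 3, 1, 5, 4, 9, 8, 6]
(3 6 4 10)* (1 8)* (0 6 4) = (0 6)(1 8)(3 4 10) = [6, 8, 2, 4, 10, 5, 0, 7, 1, 9, 3]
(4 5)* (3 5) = (3 5 4) = [0, 1, 2, 5, 3, 4]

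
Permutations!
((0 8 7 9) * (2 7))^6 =(0 8 2 7 9) =[8, 1, 7, 3, 4, 5, 6, 9, 2, 0]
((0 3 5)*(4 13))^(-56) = (13)(0 3 5) = [3, 1, 2, 5, 4, 0, 6, 7, 8, 9, 10, 11, 12, 13]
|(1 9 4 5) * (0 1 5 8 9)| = 6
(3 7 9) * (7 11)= (3 11 7 9)= [0, 1, 2, 11, 4, 5, 6, 9, 8, 3, 10, 7]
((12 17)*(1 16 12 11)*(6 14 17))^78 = (1 16 12 6 14 17 11) = [0, 16, 2, 3, 4, 5, 14, 7, 8, 9, 10, 1, 6, 13, 17, 15, 12, 11]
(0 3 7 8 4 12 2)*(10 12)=(0 3 7 8 4 10 12 2)=[3, 1, 0, 7, 10, 5, 6, 8, 4, 9, 12, 11, 2]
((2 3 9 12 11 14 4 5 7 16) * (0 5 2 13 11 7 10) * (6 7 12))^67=(0 5 10)(2 11 7 3 14 16 9 4 13 6)=[5, 1, 11, 14, 13, 10, 2, 3, 8, 4, 0, 7, 12, 6, 16, 15, 9]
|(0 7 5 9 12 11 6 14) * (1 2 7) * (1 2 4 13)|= |(0 2 7 5 9 12 11 6 14)(1 4 13)|= 9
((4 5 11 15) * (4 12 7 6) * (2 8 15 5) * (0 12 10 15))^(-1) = (0 8 2 4 6 7 12)(5 11)(10 15) = [8, 1, 4, 3, 6, 11, 7, 12, 2, 9, 15, 5, 0, 13, 14, 10]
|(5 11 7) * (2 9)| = 6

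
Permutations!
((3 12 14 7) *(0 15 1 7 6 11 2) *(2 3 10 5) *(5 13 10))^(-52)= (0 1 5)(2 15 7)(3 6 12 11 14)= [1, 5, 15, 6, 4, 0, 12, 2, 8, 9, 10, 14, 11, 13, 3, 7]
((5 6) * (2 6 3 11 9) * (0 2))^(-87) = (0 3 2 11 6 9 5) = [3, 1, 11, 2, 4, 0, 9, 7, 8, 5, 10, 6]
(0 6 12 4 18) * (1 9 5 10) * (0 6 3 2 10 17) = (0 3 2 10 1 9 5 17)(4 18 6 12) = [3, 9, 10, 2, 18, 17, 12, 7, 8, 5, 1, 11, 4, 13, 14, 15, 16, 0, 6]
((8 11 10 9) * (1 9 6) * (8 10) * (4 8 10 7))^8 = [0, 1, 2, 3, 4, 5, 6, 7, 8, 9, 10, 11] = (11)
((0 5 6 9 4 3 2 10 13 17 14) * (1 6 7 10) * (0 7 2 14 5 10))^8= (0 9 17 14 1 10 4 5 7 6 13 3 2)= [9, 10, 0, 2, 5, 7, 13, 6, 8, 17, 4, 11, 12, 3, 1, 15, 16, 14]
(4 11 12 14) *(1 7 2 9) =(1 7 2 9)(4 11 12 14) =[0, 7, 9, 3, 11, 5, 6, 2, 8, 1, 10, 12, 14, 13, 4]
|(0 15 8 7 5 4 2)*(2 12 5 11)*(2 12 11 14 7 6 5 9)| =10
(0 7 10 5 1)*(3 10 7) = (0 3 10 5 1) = [3, 0, 2, 10, 4, 1, 6, 7, 8, 9, 5]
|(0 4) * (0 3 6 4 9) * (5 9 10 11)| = 15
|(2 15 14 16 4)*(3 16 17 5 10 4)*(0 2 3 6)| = 11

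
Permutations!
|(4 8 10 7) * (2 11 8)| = |(2 11 8 10 7 4)| = 6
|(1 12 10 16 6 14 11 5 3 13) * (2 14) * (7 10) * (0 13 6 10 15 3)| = |(0 13 1 12 7 15 3 6 2 14 11 5)(10 16)| = 12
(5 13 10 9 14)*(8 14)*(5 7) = (5 13 10 9 8 14 7) = [0, 1, 2, 3, 4, 13, 6, 5, 14, 8, 9, 11, 12, 10, 7]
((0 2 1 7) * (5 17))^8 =[0, 1, 2, 3, 4, 5, 6, 7, 8, 9, 10, 11, 12, 13, 14, 15, 16, 17] =(17)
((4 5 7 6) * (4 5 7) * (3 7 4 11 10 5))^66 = (11) = [0, 1, 2, 3, 4, 5, 6, 7, 8, 9, 10, 11]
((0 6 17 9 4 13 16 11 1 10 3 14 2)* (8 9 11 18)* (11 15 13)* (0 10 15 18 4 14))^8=(0 10 14 8 17)(1 13 4)(2 9 18 6 3)(11 15 16)=[10, 13, 9, 2, 1, 5, 3, 7, 17, 18, 14, 15, 12, 4, 8, 16, 11, 0, 6]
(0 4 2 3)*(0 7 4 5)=(0 5)(2 3 7 4)=[5, 1, 3, 7, 2, 0, 6, 4]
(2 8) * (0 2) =[2, 1, 8, 3, 4, 5, 6, 7, 0] =(0 2 8)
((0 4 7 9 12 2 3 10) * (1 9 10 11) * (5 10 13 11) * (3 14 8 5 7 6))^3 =(0 3 11 12 8)(1 2 5 4 7)(6 13 9 14 10) =[3, 2, 5, 11, 7, 4, 13, 1, 0, 14, 6, 12, 8, 9, 10]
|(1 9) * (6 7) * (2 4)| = 2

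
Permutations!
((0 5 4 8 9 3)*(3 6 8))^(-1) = (0 3 4 5)(6 9 8) = [3, 1, 2, 4, 5, 0, 9, 7, 6, 8]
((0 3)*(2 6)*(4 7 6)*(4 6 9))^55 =(0 3)(2 6)(4 7 9) =[3, 1, 6, 0, 7, 5, 2, 9, 8, 4]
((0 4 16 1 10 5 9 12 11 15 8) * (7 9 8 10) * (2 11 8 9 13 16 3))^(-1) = (0 8 12 9 5 10 15 11 2 3 4)(1 16 13 7) = [8, 16, 3, 4, 0, 10, 6, 1, 12, 5, 15, 2, 9, 7, 14, 11, 13]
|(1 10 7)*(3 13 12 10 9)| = |(1 9 3 13 12 10 7)| = 7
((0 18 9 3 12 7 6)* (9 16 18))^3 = (0 12)(3 6)(7 9)(16 18) = [12, 1, 2, 6, 4, 5, 3, 9, 8, 7, 10, 11, 0, 13, 14, 15, 18, 17, 16]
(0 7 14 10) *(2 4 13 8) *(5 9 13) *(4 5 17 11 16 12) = (0 7 14 10)(2 5 9 13 8)(4 17 11 16 12) = [7, 1, 5, 3, 17, 9, 6, 14, 2, 13, 0, 16, 4, 8, 10, 15, 12, 11]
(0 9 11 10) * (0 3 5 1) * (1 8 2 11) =(0 9 1)(2 11 10 3 5 8) =[9, 0, 11, 5, 4, 8, 6, 7, 2, 1, 3, 10]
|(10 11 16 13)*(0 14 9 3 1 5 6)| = |(0 14 9 3 1 5 6)(10 11 16 13)| = 28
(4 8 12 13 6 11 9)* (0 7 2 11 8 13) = (0 7 2 11 9 4 13 6 8 12) = [7, 1, 11, 3, 13, 5, 8, 2, 12, 4, 10, 9, 0, 6]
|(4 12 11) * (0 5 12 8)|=6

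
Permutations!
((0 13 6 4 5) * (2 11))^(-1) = [5, 1, 11, 3, 6, 4, 13, 7, 8, 9, 10, 2, 12, 0] = (0 5 4 6 13)(2 11)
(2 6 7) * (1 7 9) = (1 7 2 6 9) = [0, 7, 6, 3, 4, 5, 9, 2, 8, 1]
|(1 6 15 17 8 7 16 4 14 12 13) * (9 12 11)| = |(1 6 15 17 8 7 16 4 14 11 9 12 13)| = 13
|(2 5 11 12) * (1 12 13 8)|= 7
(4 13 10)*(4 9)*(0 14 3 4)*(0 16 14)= (3 4 13 10 9 16 14)= [0, 1, 2, 4, 13, 5, 6, 7, 8, 16, 9, 11, 12, 10, 3, 15, 14]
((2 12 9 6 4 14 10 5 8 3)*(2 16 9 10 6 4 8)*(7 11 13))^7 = (16)(2 5 10 12)(7 11 13) = [0, 1, 5, 3, 4, 10, 6, 11, 8, 9, 12, 13, 2, 7, 14, 15, 16]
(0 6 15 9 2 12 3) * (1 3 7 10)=[6, 3, 12, 0, 4, 5, 15, 10, 8, 2, 1, 11, 7, 13, 14, 9]=(0 6 15 9 2 12 7 10 1 3)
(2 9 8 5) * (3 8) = (2 9 3 8 5) = [0, 1, 9, 8, 4, 2, 6, 7, 5, 3]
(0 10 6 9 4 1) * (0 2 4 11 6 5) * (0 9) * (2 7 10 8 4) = (0 8 4 1 7 10 5 9 11 6) = [8, 7, 2, 3, 1, 9, 0, 10, 4, 11, 5, 6]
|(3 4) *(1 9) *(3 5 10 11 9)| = |(1 3 4 5 10 11 9)| = 7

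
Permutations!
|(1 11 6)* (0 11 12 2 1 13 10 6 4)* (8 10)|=12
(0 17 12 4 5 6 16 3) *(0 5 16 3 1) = (0 17 12 4 16 1)(3 5 6) = [17, 0, 2, 5, 16, 6, 3, 7, 8, 9, 10, 11, 4, 13, 14, 15, 1, 12]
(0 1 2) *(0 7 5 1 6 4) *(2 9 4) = [6, 9, 7, 3, 0, 1, 2, 5, 8, 4] = (0 6 2 7 5 1 9 4)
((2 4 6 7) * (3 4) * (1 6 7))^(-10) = (2 4)(3 7) = [0, 1, 4, 7, 2, 5, 6, 3]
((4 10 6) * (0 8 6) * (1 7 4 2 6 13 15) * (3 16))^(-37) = (0 15 4 8 1 10 13 7)(2 6)(3 16) = [15, 10, 6, 16, 8, 5, 2, 0, 1, 9, 13, 11, 12, 7, 14, 4, 3]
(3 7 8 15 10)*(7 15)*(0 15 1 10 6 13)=(0 15 6 13)(1 10 3)(7 8)=[15, 10, 2, 1, 4, 5, 13, 8, 7, 9, 3, 11, 12, 0, 14, 6]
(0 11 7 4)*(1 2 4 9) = (0 11 7 9 1 2 4) = [11, 2, 4, 3, 0, 5, 6, 9, 8, 1, 10, 7]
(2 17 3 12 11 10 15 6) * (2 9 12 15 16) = [0, 1, 17, 15, 4, 5, 9, 7, 8, 12, 16, 10, 11, 13, 14, 6, 2, 3] = (2 17 3 15 6 9 12 11 10 16)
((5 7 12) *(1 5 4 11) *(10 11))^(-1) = (1 11 10 4 12 7 5) = [0, 11, 2, 3, 12, 1, 6, 5, 8, 9, 4, 10, 7]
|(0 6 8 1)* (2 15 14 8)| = 7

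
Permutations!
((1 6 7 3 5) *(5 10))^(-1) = (1 5 10 3 7 6) = [0, 5, 2, 7, 4, 10, 1, 6, 8, 9, 3]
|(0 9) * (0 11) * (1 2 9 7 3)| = 7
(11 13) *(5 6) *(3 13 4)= [0, 1, 2, 13, 3, 6, 5, 7, 8, 9, 10, 4, 12, 11]= (3 13 11 4)(5 6)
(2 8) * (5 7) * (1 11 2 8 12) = (1 11 2 12)(5 7) = [0, 11, 12, 3, 4, 7, 6, 5, 8, 9, 10, 2, 1]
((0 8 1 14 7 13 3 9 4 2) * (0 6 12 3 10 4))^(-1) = [9, 8, 4, 12, 10, 5, 2, 14, 0, 3, 13, 11, 6, 7, 1] = (0 9 3 12 6 2 4 10 13 7 14 1 8)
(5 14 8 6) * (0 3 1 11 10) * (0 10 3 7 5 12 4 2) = [7, 11, 0, 1, 2, 14, 12, 5, 6, 9, 10, 3, 4, 13, 8] = (0 7 5 14 8 6 12 4 2)(1 11 3)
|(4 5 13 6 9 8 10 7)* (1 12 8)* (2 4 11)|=|(1 12 8 10 7 11 2 4 5 13 6 9)|=12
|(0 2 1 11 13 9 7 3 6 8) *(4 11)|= 11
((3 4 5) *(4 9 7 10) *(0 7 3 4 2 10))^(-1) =[7, 1, 10, 9, 5, 4, 6, 0, 8, 3, 2] =(0 7)(2 10)(3 9)(4 5)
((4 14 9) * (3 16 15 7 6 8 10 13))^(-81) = [0, 1, 2, 13, 4, 5, 7, 15, 6, 9, 8, 11, 12, 10, 14, 16, 3] = (3 13 10 8 6 7 15 16)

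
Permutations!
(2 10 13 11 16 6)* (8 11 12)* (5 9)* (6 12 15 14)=(2 10 13 15 14 6)(5 9)(8 11 16 12)=[0, 1, 10, 3, 4, 9, 2, 7, 11, 5, 13, 16, 8, 15, 6, 14, 12]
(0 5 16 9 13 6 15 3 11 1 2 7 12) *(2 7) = (0 5 16 9 13 6 15 3 11 1 7 12) = [5, 7, 2, 11, 4, 16, 15, 12, 8, 13, 10, 1, 0, 6, 14, 3, 9]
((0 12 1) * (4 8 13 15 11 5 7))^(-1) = [1, 12, 2, 3, 7, 11, 6, 5, 4, 9, 10, 15, 0, 8, 14, 13] = (0 1 12)(4 7 5 11 15 13 8)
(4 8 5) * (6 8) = (4 6 8 5) = [0, 1, 2, 3, 6, 4, 8, 7, 5]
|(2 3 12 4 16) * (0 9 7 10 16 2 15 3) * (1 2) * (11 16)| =|(0 9 7 10 11 16 15 3 12 4 1 2)| =12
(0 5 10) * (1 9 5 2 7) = [2, 9, 7, 3, 4, 10, 6, 1, 8, 5, 0] = (0 2 7 1 9 5 10)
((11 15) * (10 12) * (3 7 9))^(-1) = (3 9 7)(10 12)(11 15) = [0, 1, 2, 9, 4, 5, 6, 3, 8, 7, 12, 15, 10, 13, 14, 11]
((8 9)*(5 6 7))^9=[0, 1, 2, 3, 4, 5, 6, 7, 9, 8]=(8 9)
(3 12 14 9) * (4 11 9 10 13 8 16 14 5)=[0, 1, 2, 12, 11, 4, 6, 7, 16, 3, 13, 9, 5, 8, 10, 15, 14]=(3 12 5 4 11 9)(8 16 14 10 13)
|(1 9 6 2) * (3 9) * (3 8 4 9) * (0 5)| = |(0 5)(1 8 4 9 6 2)| = 6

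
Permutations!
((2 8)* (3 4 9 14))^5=(2 8)(3 4 9 14)=[0, 1, 8, 4, 9, 5, 6, 7, 2, 14, 10, 11, 12, 13, 3]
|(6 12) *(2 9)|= 2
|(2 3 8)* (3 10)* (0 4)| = |(0 4)(2 10 3 8)| = 4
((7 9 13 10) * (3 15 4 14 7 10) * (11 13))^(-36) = (3 7)(4 11)(9 15)(13 14) = [0, 1, 2, 7, 11, 5, 6, 3, 8, 15, 10, 4, 12, 14, 13, 9]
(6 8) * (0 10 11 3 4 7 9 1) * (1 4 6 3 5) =(0 10 11 5 1)(3 6 8)(4 7 9) =[10, 0, 2, 6, 7, 1, 8, 9, 3, 4, 11, 5]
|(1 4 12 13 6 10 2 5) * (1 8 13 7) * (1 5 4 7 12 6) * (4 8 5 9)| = 9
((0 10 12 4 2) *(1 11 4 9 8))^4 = (0 8 2 9 4 12 11 10 1) = [8, 0, 9, 3, 12, 5, 6, 7, 2, 4, 1, 10, 11]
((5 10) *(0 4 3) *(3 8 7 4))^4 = [0, 1, 2, 3, 8, 5, 6, 4, 7, 9, 10] = (10)(4 8 7)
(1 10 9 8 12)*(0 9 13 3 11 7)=(0 9 8 12 1 10 13 3 11 7)=[9, 10, 2, 11, 4, 5, 6, 0, 12, 8, 13, 7, 1, 3]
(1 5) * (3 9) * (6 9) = (1 5)(3 6 9) = [0, 5, 2, 6, 4, 1, 9, 7, 8, 3]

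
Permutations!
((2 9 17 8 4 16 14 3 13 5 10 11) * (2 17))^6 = (3 8 5 16 11)(4 10 14 17 13) = [0, 1, 2, 8, 10, 16, 6, 7, 5, 9, 14, 3, 12, 4, 17, 15, 11, 13]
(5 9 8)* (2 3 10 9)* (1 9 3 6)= [0, 9, 6, 10, 4, 2, 1, 7, 5, 8, 3]= (1 9 8 5 2 6)(3 10)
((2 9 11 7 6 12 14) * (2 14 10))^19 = (14)(2 12 7 9 10 6 11) = [0, 1, 12, 3, 4, 5, 11, 9, 8, 10, 6, 2, 7, 13, 14]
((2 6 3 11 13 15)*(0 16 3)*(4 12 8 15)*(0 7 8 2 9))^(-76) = [3, 1, 7, 13, 2, 5, 8, 15, 9, 16, 10, 4, 6, 12, 14, 0, 11] = (0 3 13 12 6 8 9 16 11 4 2 7 15)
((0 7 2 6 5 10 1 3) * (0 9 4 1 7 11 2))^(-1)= (0 7 10 5 6 2 11)(1 4 9 3)= [7, 4, 11, 1, 9, 6, 2, 10, 8, 3, 5, 0]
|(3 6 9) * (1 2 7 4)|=|(1 2 7 4)(3 6 9)|=12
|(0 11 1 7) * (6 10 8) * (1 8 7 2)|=6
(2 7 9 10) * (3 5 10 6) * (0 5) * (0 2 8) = (0 5 10 8)(2 7 9 6 3) = [5, 1, 7, 2, 4, 10, 3, 9, 0, 6, 8]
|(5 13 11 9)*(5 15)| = 5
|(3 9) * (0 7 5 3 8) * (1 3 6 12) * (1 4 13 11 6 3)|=|(0 7 5 3 9 8)(4 13 11 6 12)|=30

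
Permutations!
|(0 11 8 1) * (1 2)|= 5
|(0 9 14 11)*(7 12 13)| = |(0 9 14 11)(7 12 13)| = 12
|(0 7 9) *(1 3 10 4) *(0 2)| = 4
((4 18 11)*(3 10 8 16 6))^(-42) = (18)(3 16 10 6 8) = [0, 1, 2, 16, 4, 5, 8, 7, 3, 9, 6, 11, 12, 13, 14, 15, 10, 17, 18]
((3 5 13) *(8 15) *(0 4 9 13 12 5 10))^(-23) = (0 4 9 13 3 10)(5 12)(8 15) = [4, 1, 2, 10, 9, 12, 6, 7, 15, 13, 0, 11, 5, 3, 14, 8]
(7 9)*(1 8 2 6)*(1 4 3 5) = (1 8 2 6 4 3 5)(7 9) = [0, 8, 6, 5, 3, 1, 4, 9, 2, 7]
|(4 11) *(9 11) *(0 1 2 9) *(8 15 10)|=6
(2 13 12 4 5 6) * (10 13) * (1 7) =(1 7)(2 10 13 12 4 5 6) =[0, 7, 10, 3, 5, 6, 2, 1, 8, 9, 13, 11, 4, 12]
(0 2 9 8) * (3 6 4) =(0 2 9 8)(3 6 4) =[2, 1, 9, 6, 3, 5, 4, 7, 0, 8]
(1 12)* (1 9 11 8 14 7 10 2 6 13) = (1 12 9 11 8 14 7 10 2 6 13) = [0, 12, 6, 3, 4, 5, 13, 10, 14, 11, 2, 8, 9, 1, 7]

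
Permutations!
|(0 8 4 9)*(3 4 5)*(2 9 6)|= 8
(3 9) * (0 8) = (0 8)(3 9) = [8, 1, 2, 9, 4, 5, 6, 7, 0, 3]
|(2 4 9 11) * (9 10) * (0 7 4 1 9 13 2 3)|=10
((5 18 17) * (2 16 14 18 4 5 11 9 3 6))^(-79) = (2 14 17 9 6 16 18 11 3)(4 5) = [0, 1, 14, 2, 5, 4, 16, 7, 8, 6, 10, 3, 12, 13, 17, 15, 18, 9, 11]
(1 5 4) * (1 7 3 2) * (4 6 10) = [0, 5, 1, 2, 7, 6, 10, 3, 8, 9, 4] = (1 5 6 10 4 7 3 2)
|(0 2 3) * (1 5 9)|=|(0 2 3)(1 5 9)|=3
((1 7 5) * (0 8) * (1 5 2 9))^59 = (0 8)(1 9 2 7) = [8, 9, 7, 3, 4, 5, 6, 1, 0, 2]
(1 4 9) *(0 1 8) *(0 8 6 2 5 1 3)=(0 3)(1 4 9 6 2 5)=[3, 4, 5, 0, 9, 1, 2, 7, 8, 6]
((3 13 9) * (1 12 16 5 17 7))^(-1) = (1 7 17 5 16 12)(3 9 13) = [0, 7, 2, 9, 4, 16, 6, 17, 8, 13, 10, 11, 1, 3, 14, 15, 12, 5]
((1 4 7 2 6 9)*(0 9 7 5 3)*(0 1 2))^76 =(0 9 2 6 7) =[9, 1, 6, 3, 4, 5, 7, 0, 8, 2]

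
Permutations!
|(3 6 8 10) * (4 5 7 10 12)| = |(3 6 8 12 4 5 7 10)| = 8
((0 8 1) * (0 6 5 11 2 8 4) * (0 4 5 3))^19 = [2, 0, 6, 11, 4, 8, 5, 7, 3, 9, 10, 1] = (0 2 6 5 8 3 11 1)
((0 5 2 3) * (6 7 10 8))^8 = (10) = [0, 1, 2, 3, 4, 5, 6, 7, 8, 9, 10]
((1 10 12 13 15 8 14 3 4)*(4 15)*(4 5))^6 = (3 8)(14 15) = [0, 1, 2, 8, 4, 5, 6, 7, 3, 9, 10, 11, 12, 13, 15, 14]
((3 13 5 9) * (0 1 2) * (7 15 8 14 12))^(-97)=[2, 0, 1, 9, 4, 13, 6, 14, 7, 5, 10, 11, 8, 3, 15, 12]=(0 2 1)(3 9 5 13)(7 14 15 12 8)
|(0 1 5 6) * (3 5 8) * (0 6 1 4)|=4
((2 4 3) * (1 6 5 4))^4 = (1 3 5)(2 4 6) = [0, 3, 4, 5, 6, 1, 2]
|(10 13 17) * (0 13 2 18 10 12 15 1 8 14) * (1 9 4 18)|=|(0 13 17 12 15 9 4 18 10 2 1 8 14)|=13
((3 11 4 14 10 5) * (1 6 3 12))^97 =[0, 5, 2, 1, 3, 14, 12, 7, 8, 9, 4, 6, 10, 13, 11] =(1 5 14 11 6 12 10 4 3)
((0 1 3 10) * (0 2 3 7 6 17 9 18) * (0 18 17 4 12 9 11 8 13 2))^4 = (18)(0 4 11 3 7 9 13)(1 12 8 10 6 17 2) = [4, 12, 1, 7, 11, 5, 17, 9, 10, 13, 6, 3, 8, 0, 14, 15, 16, 2, 18]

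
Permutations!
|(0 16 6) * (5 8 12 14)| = |(0 16 6)(5 8 12 14)| = 12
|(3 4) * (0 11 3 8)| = 5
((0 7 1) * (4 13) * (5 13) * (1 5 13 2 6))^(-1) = [1, 6, 5, 3, 13, 7, 2, 0, 8, 9, 10, 11, 12, 4] = (0 1 6 2 5 7)(4 13)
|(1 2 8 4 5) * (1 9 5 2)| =|(2 8 4)(5 9)| =6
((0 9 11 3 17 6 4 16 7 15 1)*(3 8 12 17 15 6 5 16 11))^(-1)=(0 1 15 3 9)(4 6 7 16 5 17 12 8 11)=[1, 15, 2, 9, 6, 17, 7, 16, 11, 0, 10, 4, 8, 13, 14, 3, 5, 12]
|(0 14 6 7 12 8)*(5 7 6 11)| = |(0 14 11 5 7 12 8)| = 7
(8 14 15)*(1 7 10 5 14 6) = (1 7 10 5 14 15 8 6) = [0, 7, 2, 3, 4, 14, 1, 10, 6, 9, 5, 11, 12, 13, 15, 8]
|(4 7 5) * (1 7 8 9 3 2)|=|(1 7 5 4 8 9 3 2)|=8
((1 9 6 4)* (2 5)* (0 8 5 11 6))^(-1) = (0 9 1 4 6 11 2 5 8) = [9, 4, 5, 3, 6, 8, 11, 7, 0, 1, 10, 2]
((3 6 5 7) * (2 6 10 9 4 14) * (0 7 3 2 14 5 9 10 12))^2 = (14)(0 2 9 5 12 7 6 4 3) = [2, 1, 9, 0, 3, 12, 4, 6, 8, 5, 10, 11, 7, 13, 14]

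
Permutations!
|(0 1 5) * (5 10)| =|(0 1 10 5)| =4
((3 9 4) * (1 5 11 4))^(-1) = (1 9 3 4 11 5) = [0, 9, 2, 4, 11, 1, 6, 7, 8, 3, 10, 5]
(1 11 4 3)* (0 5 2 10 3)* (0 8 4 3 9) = (0 5 2 10 9)(1 11 3)(4 8) = [5, 11, 10, 1, 8, 2, 6, 7, 4, 0, 9, 3]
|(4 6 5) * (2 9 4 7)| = 6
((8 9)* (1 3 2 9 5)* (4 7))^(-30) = (9) = [0, 1, 2, 3, 4, 5, 6, 7, 8, 9]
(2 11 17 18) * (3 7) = (2 11 17 18)(3 7) = [0, 1, 11, 7, 4, 5, 6, 3, 8, 9, 10, 17, 12, 13, 14, 15, 16, 18, 2]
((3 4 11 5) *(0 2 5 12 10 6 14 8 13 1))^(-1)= (0 1 13 8 14 6 10 12 11 4 3 5 2)= [1, 13, 0, 5, 3, 2, 10, 7, 14, 9, 12, 4, 11, 8, 6]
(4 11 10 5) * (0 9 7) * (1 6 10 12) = [9, 6, 2, 3, 11, 4, 10, 0, 8, 7, 5, 12, 1] = (0 9 7)(1 6 10 5 4 11 12)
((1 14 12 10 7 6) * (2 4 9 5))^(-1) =[0, 6, 5, 3, 2, 9, 7, 10, 8, 4, 12, 11, 14, 13, 1] =(1 6 7 10 12 14)(2 5 9 4)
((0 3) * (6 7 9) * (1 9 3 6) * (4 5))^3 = (0 3 7 6)(1 9)(4 5) = [3, 9, 2, 7, 5, 4, 0, 6, 8, 1]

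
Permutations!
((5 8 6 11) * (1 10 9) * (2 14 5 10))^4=(1 8 9 5 10 14 11 2 6)=[0, 8, 6, 3, 4, 10, 1, 7, 9, 5, 14, 2, 12, 13, 11]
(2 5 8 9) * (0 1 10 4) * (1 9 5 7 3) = (0 9 2 7 3 1 10 4)(5 8) = [9, 10, 7, 1, 0, 8, 6, 3, 5, 2, 4]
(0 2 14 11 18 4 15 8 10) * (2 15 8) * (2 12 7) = [15, 1, 14, 3, 8, 5, 6, 2, 10, 9, 0, 18, 7, 13, 11, 12, 16, 17, 4] = (0 15 12 7 2 14 11 18 4 8 10)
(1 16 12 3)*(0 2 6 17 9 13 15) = (0 2 6 17 9 13 15)(1 16 12 3) = [2, 16, 6, 1, 4, 5, 17, 7, 8, 13, 10, 11, 3, 15, 14, 0, 12, 9]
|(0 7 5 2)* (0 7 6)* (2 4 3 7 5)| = |(0 6)(2 5 4 3 7)| = 10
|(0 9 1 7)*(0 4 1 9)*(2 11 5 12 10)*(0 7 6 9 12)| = |(0 7 4 1 6 9 12 10 2 11 5)| = 11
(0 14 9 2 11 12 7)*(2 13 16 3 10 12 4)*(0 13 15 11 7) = [14, 1, 7, 10, 2, 5, 6, 13, 8, 15, 12, 4, 0, 16, 9, 11, 3] = (0 14 9 15 11 4 2 7 13 16 3 10 12)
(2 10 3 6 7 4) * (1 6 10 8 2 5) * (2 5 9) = (1 6 7 4 9 2 8 5)(3 10) = [0, 6, 8, 10, 9, 1, 7, 4, 5, 2, 3]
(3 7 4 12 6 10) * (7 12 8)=(3 12 6 10)(4 8 7)=[0, 1, 2, 12, 8, 5, 10, 4, 7, 9, 3, 11, 6]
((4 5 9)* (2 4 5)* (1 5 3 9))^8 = (9) = [0, 1, 2, 3, 4, 5, 6, 7, 8, 9]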